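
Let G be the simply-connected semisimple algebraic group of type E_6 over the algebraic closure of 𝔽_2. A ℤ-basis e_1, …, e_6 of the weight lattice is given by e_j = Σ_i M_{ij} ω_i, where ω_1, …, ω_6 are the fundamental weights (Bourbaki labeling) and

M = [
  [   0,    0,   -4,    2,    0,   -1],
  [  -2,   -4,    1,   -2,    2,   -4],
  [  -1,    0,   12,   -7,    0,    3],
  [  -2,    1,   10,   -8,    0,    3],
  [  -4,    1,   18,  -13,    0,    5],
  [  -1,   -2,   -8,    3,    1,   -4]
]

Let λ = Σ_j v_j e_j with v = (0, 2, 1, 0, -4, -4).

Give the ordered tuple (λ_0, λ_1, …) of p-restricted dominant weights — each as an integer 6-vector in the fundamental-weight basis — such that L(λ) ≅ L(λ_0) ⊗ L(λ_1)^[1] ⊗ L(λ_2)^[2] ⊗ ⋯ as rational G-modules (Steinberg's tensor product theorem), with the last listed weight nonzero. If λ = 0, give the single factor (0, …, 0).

((0, 1, 0, 0, 0, 0),)

ω-coordinates c = M·v, v = (0, 2, 1, 0, -4, -4):
  c_1 = 0*0 + 0*2 + -4*1 + 2*0 + 0*-4 + -1*-4 = 0
  c_2 = -2*0 + -4*2 + 1*1 + -2*0 + 2*-4 + -4*-4 = 1
  c_3 = -1*0 + 0*2 + 12*1 + -7*0 + 0*-4 + 3*-4 = 0
  c_4 = -2*0 + 1*2 + 10*1 + -8*0 + 0*-4 + 3*-4 = 0
  c_5 = -4*0 + 1*2 + 18*1 + -13*0 + 0*-4 + 5*-4 = 0
  c_6 = -1*0 + -2*2 + -8*1 + 3*0 + 1*-4 + -4*-4 = 0
Writing each c_i in base p = 2:
  c_1 = 0
  c_2 = 1 = 1·2^0
  c_3 = 0
  c_4 = 0
  c_5 = 0
  c_6 = 0
λ_0 = (0, 1, 0, 0, 0, 0)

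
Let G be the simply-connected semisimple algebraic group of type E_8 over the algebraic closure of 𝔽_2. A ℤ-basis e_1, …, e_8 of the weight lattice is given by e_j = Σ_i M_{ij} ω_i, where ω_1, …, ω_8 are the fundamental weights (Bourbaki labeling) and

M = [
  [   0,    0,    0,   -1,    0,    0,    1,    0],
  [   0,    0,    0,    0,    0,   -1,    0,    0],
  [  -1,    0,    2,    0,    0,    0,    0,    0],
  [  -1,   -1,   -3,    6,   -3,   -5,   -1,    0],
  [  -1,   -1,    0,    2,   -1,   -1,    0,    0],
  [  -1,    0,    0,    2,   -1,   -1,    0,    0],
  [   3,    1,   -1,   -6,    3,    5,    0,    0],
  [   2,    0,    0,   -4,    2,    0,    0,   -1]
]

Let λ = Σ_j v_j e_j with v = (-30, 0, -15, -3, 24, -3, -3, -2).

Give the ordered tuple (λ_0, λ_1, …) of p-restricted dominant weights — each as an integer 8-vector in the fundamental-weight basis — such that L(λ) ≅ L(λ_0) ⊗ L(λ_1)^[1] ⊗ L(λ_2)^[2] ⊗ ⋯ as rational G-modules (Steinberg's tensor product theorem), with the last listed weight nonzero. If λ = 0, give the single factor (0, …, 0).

((0, 1, 0, 1, 1, 1, 0, 0), (0, 1, 0, 1, 1, 1, 0, 1))

Change of basis e → ω: c = M·v where v = (-30, 0, -15, -3, 24, -3, -3, -2):
  c_1 = 0*-30 + 0*0 + 0*-15 + -1*-3 + 0*24 + 0*-3 + 1*-3 + 0*-2 = 0
  c_2 = 0*-30 + 0*0 + 0*-15 + 0*-3 + 0*24 + -1*-3 + 0*-3 + 0*-2 = 3
  c_3 = -1*-30 + 0*0 + 2*-15 + 0*-3 + 0*24 + 0*-3 + 0*-3 + 0*-2 = 0
  c_4 = -1*-30 + -1*0 + -3*-15 + 6*-3 + -3*24 + -5*-3 + -1*-3 + 0*-2 = 3
  c_5 = -1*-30 + -1*0 + 0*-15 + 2*-3 + -1*24 + -1*-3 + 0*-3 + 0*-2 = 3
  c_6 = -1*-30 + 0*0 + 0*-15 + 2*-3 + -1*24 + -1*-3 + 0*-3 + 0*-2 = 3
  c_7 = 3*-30 + 1*0 + -1*-15 + -6*-3 + 3*24 + 5*-3 + 0*-3 + 0*-2 = 0
  c_8 = 2*-30 + 0*0 + 0*-15 + -4*-3 + 2*24 + 0*-3 + 0*-3 + -1*-2 = 2
p = 2; digits c_i = Σ_j d_{ij}·2^j, 0 ≤ d_{ij} < 2:
  c_1 = 0
  c_2 = 3 = 1·2^0 + 1·2^1
  c_3 = 0
  c_4 = 3 = 1·2^0 + 1·2^1
  c_5 = 3 = 1·2^0 + 1·2^1
  c_6 = 3 = 1·2^0 + 1·2^1
  c_7 = 0
  c_8 = 2 = 0·2^0 + 1·2^1
λ_0 = (0, 1, 0, 1, 1, 1, 0, 0)
λ_1 = (0, 1, 0, 1, 1, 1, 0, 1)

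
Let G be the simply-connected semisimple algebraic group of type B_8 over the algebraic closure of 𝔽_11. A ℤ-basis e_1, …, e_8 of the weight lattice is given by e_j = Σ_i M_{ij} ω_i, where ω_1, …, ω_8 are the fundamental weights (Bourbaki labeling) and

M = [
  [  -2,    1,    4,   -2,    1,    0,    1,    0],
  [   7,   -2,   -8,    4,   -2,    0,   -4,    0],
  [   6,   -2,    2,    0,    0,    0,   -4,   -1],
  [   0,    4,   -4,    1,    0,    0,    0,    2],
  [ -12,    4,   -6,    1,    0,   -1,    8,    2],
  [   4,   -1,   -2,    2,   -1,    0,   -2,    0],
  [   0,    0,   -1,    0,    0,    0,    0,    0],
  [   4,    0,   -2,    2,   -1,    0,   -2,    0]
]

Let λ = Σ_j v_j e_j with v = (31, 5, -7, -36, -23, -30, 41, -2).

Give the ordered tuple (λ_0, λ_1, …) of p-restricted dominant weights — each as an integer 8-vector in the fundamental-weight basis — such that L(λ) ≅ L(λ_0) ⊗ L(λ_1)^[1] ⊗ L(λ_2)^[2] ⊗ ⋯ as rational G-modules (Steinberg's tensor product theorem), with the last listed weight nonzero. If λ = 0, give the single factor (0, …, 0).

Converting to the ω-basis (c_i = row i of M dotted with v = (31, 5, -7, -36, -23, -30, 41, -2)):
  c_1 = (-2)·(31) + (1)·(5) + (4)·(-7) + (-2)·(-36) + (1)·(-23) + (0)·(-30) + (1)·(41) + (0)·(-2) = 5
  c_2 = (7)·(31) + (-2)·(5) + (-8)·(-7) + (4)·(-36) + (-2)·(-23) + (0)·(-30) + (-4)·(41) + (0)·(-2) = 1
  c_3 = (6)·(31) + (-2)·(5) + (2)·(-7) + (0)·(-36) + (0)·(-23) + (0)·(-30) + (-4)·(41) + (-1)·(-2) = 0
  c_4 = (0)·(31) + (4)·(5) + (-4)·(-7) + (1)·(-36) + (0)·(-23) + (0)·(-30) + (0)·(41) + (2)·(-2) = 8
  c_5 = (-12)·(31) + (4)·(5) + (-6)·(-7) + (1)·(-36) + (0)·(-23) + (-1)·(-30) + (8)·(41) + (2)·(-2) = 8
  c_6 = (4)·(31) + (-1)·(5) + (-2)·(-7) + (2)·(-36) + (-1)·(-23) + (0)·(-30) + (-2)·(41) + (0)·(-2) = 2
  c_7 = (0)·(31) + (0)·(5) + (-1)·(-7) + (0)·(-36) + (0)·(-23) + (0)·(-30) + (0)·(41) + (0)·(-2) = 7
  c_8 = (4)·(31) + (0)·(5) + (-2)·(-7) + (2)·(-36) + (-1)·(-23) + (0)·(-30) + (-2)·(41) + (0)·(-2) = 7
p = 11; digits c_i = Σ_j d_{ij}·11^j, 0 ≤ d_{ij} < 11:
  c_1 = 5 = 5·11^0
  c_2 = 1 = 1·11^0
  c_3 = 0
  c_4 = 8 = 8·11^0
  c_5 = 8 = 8·11^0
  c_6 = 2 = 2·11^0
  c_7 = 7 = 7·11^0
  c_8 = 7 = 7·11^0
λ_0 = (5, 1, 0, 8, 8, 2, 7, 7)

((5, 1, 0, 8, 8, 2, 7, 7),)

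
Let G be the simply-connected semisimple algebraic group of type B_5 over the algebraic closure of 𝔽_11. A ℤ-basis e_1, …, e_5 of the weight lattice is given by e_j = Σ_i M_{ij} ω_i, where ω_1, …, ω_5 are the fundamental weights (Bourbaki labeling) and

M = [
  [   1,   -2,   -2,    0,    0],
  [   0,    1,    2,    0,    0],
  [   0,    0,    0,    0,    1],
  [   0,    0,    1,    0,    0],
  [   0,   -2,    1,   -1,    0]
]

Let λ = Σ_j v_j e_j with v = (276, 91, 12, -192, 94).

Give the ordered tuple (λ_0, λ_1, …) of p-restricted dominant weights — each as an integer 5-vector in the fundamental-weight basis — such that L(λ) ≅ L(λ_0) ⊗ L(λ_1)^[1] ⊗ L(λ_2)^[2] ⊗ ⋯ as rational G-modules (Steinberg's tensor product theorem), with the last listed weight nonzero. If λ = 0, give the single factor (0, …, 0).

((4, 5, 6, 1, 0), (6, 10, 8, 1, 2))

In the fundamental-weight basis, λ has coordinates c = M·v (v = (276, 91, 12, -192, 94)):
  c_1 = 1*276 + -2*91 + -2*12 + 0*-192 + 0*94 = 70
  c_2 = 0*276 + 1*91 + 2*12 + 0*-192 + 0*94 = 115
  c_3 = 0*276 + 0*91 + 0*12 + 0*-192 + 1*94 = 94
  c_4 = 0*276 + 0*91 + 1*12 + 0*-192 + 0*94 = 12
  c_5 = 0*276 + -2*91 + 1*12 + -1*-192 + 0*94 = 22
Base-11 expansion of each c_i:
  c_1 = 70 = 4·11^0 + 6·11^1
  c_2 = 115 = 5·11^0 + 10·11^1
  c_3 = 94 = 6·11^0 + 8·11^1
  c_4 = 12 = 1·11^0 + 1·11^1
  c_5 = 22 = 0·11^0 + 2·11^1
Factor λ_0 = (4, 5, 6, 1, 0)
Factor λ_1 = (6, 10, 8, 1, 2)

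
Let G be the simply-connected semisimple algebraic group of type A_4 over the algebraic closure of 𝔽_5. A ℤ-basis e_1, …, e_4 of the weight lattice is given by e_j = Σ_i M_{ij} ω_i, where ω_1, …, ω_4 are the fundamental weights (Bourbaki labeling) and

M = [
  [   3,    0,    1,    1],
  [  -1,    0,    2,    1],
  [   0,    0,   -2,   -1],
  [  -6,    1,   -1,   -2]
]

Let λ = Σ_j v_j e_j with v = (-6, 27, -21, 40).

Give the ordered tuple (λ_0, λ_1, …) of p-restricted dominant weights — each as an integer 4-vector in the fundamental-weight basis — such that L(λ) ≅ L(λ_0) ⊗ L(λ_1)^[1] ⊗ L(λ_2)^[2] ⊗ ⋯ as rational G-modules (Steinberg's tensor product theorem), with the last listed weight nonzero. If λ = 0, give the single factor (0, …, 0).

((1, 4, 2, 4),)

ω-coordinates c = M·v, v = (-6, 27, -21, 40):
  c_1 = (3)·(-6) + 0·27 + (1)·(-21) + 1·40 = 1
  c_2 = (-1)·(-6) + 0·27 + (2)·(-21) + 1·40 = 4
  c_3 = (0)·(-6) + 0·27 + (-2)·(-21) + (-1)·(40) = 2
  c_4 = (-6)·(-6) + 1·27 + (-1)·(-21) + (-2)·(40) = 4
Expand coordinatewise in base 5:
  c_1 = 1 = 1·5^0
  c_2 = 4 = 4·5^0
  c_3 = 2 = 2·5^0
  c_4 = 4 = 4·5^0
λ_0 = (1, 4, 2, 4)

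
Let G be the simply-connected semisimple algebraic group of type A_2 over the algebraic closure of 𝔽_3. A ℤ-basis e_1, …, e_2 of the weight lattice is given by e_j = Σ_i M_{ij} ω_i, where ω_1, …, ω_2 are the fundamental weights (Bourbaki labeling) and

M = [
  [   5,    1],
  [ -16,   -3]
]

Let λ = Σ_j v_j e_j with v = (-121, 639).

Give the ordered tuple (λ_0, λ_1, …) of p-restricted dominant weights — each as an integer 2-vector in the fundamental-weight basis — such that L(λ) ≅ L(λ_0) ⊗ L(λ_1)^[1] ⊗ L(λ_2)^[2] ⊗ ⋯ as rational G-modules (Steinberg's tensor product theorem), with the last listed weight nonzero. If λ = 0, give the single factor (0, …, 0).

((1, 1), (2, 0), (0, 2), (1, 0))

ω-coordinates c = M·v, v = (-121, 639):
  c_1 = (5)·(-121) + (1)·(639) = 34
  c_2 = (-16)·(-121) + (-3)·(639) = 19
Expand coordinatewise in base 3:
  c_1 = 34 = 1·3^0 + 2·3^1 + 0·3^2 + 1·3^3
  c_2 = 19 = 1·3^0 + 0·3^1 + 2·3^2
λ_0 = (1, 1)
λ_1 = (2, 0)
λ_2 = (0, 2)
λ_3 = (1, 0)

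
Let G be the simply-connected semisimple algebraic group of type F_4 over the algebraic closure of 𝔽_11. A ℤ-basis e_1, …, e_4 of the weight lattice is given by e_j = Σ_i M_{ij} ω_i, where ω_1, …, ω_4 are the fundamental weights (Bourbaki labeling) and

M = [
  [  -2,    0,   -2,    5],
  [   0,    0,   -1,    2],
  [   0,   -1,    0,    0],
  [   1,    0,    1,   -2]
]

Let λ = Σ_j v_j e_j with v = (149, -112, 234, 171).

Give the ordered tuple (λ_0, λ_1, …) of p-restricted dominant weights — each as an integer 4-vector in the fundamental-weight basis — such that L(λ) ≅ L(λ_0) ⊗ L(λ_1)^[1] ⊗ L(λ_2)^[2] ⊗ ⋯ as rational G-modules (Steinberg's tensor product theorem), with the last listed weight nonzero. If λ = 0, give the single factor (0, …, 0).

Converting to the ω-basis (c_i = row i of M dotted with v = (149, -112, 234, 171)):
  c_1 = -2*149 + 0*-112 + -2*234 + 5*171 = 89
  c_2 = 0*149 + 0*-112 + -1*234 + 2*171 = 108
  c_3 = 0*149 + -1*-112 + 0*234 + 0*171 = 112
  c_4 = 1*149 + 0*-112 + 1*234 + -2*171 = 41
p = 11; digits c_i = Σ_j d_{ij}·11^j, 0 ≤ d_{ij} < 11:
  c_1 = 89 = 1·11^0 + 8·11^1
  c_2 = 108 = 9·11^0 + 9·11^1
  c_3 = 112 = 2·11^0 + 10·11^1
  c_4 = 41 = 8·11^0 + 3·11^1
p-restricted factor λ_0 = (1, 9, 2, 8)
p-restricted factor λ_1 = (8, 9, 10, 3)

((1, 9, 2, 8), (8, 9, 10, 3))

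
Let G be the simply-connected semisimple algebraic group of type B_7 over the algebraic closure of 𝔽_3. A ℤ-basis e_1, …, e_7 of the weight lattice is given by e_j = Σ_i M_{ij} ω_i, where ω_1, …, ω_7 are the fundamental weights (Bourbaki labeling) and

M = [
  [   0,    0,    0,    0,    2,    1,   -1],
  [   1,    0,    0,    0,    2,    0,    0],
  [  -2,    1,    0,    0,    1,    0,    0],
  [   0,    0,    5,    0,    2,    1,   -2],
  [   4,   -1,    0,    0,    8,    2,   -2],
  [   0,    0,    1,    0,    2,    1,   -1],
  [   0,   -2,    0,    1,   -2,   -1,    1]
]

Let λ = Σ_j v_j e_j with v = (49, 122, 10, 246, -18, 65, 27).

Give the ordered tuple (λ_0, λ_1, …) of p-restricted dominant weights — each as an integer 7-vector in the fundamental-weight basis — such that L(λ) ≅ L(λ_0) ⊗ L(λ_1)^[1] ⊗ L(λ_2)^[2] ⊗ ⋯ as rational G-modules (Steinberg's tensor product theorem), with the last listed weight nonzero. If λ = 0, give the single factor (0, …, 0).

Converting to the ω-basis (c_i = row i of M dotted with v = (49, 122, 10, 246, -18, 65, 27)):
  c_1 = 0·49 + 0·122 + 0·10 + 0·246 + (2)·(-18) + 1·65 + (-1)·(27) = 2
  c_2 = 1·49 + 0·122 + 0·10 + 0·246 + (2)·(-18) + 0·65 + 0·27 = 13
  c_3 = (-2)·(49) + 1·122 + 0·10 + 0·246 + (1)·(-18) + 0·65 + 0·27 = 6
  c_4 = 0·49 + 0·122 + 5·10 + 0·246 + (2)·(-18) + 1·65 + (-2)·(27) = 25
  c_5 = 4·49 + (-1)·(122) + 0·10 + 0·246 + (8)·(-18) + 2·65 + (-2)·(27) = 6
  c_6 = 0·49 + 0·122 + 1·10 + 0·246 + (2)·(-18) + 1·65 + (-1)·(27) = 12
  c_7 = 0·49 + (-2)·(122) + 0·10 + 1·246 + (-2)·(-18) + (-1)·(65) + 1·27 = 0
p = 3; digits c_i = Σ_j d_{ij}·3^j, 0 ≤ d_{ij} < 3:
  c_1 = 2 = 2·3^0
  c_2 = 13 = 1·3^0 + 1·3^1 + 1·3^2
  c_3 = 6 = 0·3^0 + 2·3^1
  c_4 = 25 = 1·3^0 + 2·3^1 + 2·3^2
  c_5 = 6 = 0·3^0 + 2·3^1
  c_6 = 12 = 0·3^0 + 1·3^1 + 1·3^2
  c_7 = 0
λ_0 = (2, 1, 0, 1, 0, 0, 0)
λ_1 = (0, 1, 2, 2, 2, 1, 0)
λ_2 = (0, 1, 0, 2, 0, 1, 0)

((2, 1, 0, 1, 0, 0, 0), (0, 1, 2, 2, 2, 1, 0), (0, 1, 0, 2, 0, 1, 0))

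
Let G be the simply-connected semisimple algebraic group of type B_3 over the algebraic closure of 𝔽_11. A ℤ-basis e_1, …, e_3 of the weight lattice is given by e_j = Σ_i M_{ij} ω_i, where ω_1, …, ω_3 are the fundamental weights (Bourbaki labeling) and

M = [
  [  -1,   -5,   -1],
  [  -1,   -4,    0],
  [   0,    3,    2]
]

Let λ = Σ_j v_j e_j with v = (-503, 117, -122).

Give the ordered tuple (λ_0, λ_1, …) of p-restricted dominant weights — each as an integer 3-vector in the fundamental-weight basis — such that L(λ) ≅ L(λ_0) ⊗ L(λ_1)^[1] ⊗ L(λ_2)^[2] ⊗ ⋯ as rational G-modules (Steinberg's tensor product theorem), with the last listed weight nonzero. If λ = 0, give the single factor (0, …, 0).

((7, 2, 8), (3, 3, 9))

Change of basis e → ω: c = M·v where v = (-503, 117, -122):
  c_1 = (-1)·(-503) + (-5)·(117) + (-1)·(-122) = 40
  c_2 = (-1)·(-503) + (-4)·(117) + (0)·(-122) = 35
  c_3 = (0)·(-503) + (3)·(117) + (2)·(-122) = 107
Expand coordinatewise in base 11:
  c_1 = 40 = 7·11^0 + 3·11^1
  c_2 = 35 = 2·11^0 + 3·11^1
  c_3 = 107 = 8·11^0 + 9·11^1
λ_0 = (7, 2, 8)
λ_1 = (3, 3, 9)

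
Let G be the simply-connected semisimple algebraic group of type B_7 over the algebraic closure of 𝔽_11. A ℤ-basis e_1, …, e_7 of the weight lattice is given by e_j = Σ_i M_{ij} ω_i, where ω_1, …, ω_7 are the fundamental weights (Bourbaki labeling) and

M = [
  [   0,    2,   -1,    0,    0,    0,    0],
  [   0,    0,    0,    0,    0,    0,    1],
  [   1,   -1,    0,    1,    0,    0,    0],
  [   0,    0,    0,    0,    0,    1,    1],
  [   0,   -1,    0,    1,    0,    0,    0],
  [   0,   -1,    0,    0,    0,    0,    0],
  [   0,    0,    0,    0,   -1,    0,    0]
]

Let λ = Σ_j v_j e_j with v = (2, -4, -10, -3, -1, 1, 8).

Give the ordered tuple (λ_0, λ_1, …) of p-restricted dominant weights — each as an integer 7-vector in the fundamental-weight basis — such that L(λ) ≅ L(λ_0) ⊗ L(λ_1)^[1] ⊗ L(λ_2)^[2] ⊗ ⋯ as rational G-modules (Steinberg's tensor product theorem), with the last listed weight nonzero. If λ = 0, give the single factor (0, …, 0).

((2, 8, 3, 9, 1, 4, 1),)

Converting to the ω-basis (c_i = row i of M dotted with v = (2, -4, -10, -3, -1, 1, 8)):
  c_1 = 0*2 + 2*-4 + -1*-10 + 0*-3 + 0*-1 + 0*1 + 0*8 = 2
  c_2 = 0*2 + 0*-4 + 0*-10 + 0*-3 + 0*-1 + 0*1 + 1*8 = 8
  c_3 = 1*2 + -1*-4 + 0*-10 + 1*-3 + 0*-1 + 0*1 + 0*8 = 3
  c_4 = 0*2 + 0*-4 + 0*-10 + 0*-3 + 0*-1 + 1*1 + 1*8 = 9
  c_5 = 0*2 + -1*-4 + 0*-10 + 1*-3 + 0*-1 + 0*1 + 0*8 = 1
  c_6 = 0*2 + -1*-4 + 0*-10 + 0*-3 + 0*-1 + 0*1 + 0*8 = 4
  c_7 = 0*2 + 0*-4 + 0*-10 + 0*-3 + -1*-1 + 0*1 + 0*8 = 1
p = 11; digits c_i = Σ_j d_{ij}·11^j, 0 ≤ d_{ij} < 11:
  c_1 = 2 = 2·11^0
  c_2 = 8 = 8·11^0
  c_3 = 3 = 3·11^0
  c_4 = 9 = 9·11^0
  c_5 = 1 = 1·11^0
  c_6 = 4 = 4·11^0
  c_7 = 1 = 1·11^0
Factor λ_0 = (2, 8, 3, 9, 1, 4, 1)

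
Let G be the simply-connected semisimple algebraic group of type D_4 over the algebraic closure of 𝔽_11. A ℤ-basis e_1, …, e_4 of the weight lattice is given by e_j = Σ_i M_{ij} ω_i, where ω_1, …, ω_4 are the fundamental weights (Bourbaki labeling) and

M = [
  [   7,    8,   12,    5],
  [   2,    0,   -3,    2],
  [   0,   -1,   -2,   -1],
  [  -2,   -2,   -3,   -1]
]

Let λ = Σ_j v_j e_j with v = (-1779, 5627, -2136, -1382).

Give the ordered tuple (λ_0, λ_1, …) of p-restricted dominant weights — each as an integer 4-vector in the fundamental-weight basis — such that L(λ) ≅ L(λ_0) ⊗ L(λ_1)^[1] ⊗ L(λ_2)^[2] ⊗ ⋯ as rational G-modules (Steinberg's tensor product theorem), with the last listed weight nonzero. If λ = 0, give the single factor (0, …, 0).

((10, 9, 5, 6), (1, 7, 2, 8))

Converting to the ω-basis (c_i = row i of M dotted with v = (-1779, 5627, -2136, -1382)):
  c_1 = (7)·(-1779) + 8·5627 + (12)·(-2136) + (5)·(-1382) = 21
  c_2 = (2)·(-1779) + 0·5627 + (-3)·(-2136) + (2)·(-1382) = 86
  c_3 = (0)·(-1779) + (-1)·(5627) + (-2)·(-2136) + (-1)·(-1382) = 27
  c_4 = (-2)·(-1779) + (-2)·(5627) + (-3)·(-2136) + (-1)·(-1382) = 94
Expand coordinatewise in base 11:
  c_1 = 21 = 10·11^0 + 1·11^1
  c_2 = 86 = 9·11^0 + 7·11^1
  c_3 = 27 = 5·11^0 + 2·11^1
  c_4 = 94 = 6·11^0 + 8·11^1
Factor λ_0 = (10, 9, 5, 6)
Factor λ_1 = (1, 7, 2, 8)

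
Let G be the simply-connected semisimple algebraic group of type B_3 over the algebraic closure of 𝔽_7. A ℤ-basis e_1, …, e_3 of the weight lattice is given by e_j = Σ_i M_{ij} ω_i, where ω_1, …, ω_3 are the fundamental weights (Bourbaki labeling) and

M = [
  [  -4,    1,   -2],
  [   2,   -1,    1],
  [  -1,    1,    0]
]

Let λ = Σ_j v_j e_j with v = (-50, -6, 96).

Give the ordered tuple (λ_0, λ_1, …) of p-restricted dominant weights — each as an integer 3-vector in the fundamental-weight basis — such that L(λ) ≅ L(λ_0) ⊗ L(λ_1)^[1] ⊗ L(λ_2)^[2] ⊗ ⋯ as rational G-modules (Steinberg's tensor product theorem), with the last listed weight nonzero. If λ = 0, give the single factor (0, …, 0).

ω-coordinates c = M·v, v = (-50, -6, 96):
  c_1 = (-4)·(-50) + (1)·(-6) + (-2)·(96) = 2
  c_2 = (2)·(-50) + (-1)·(-6) + (1)·(96) = 2
  c_3 = (-1)·(-50) + (1)·(-6) + (0)·(96) = 44
Expand coordinatewise in base 7:
  c_1 = 2 = 2·7^0
  c_2 = 2 = 2·7^0
  c_3 = 44 = 2·7^0 + 6·7^1
p-restricted factor λ_0 = (2, 2, 2)
p-restricted factor λ_1 = (0, 0, 6)

((2, 2, 2), (0, 0, 6))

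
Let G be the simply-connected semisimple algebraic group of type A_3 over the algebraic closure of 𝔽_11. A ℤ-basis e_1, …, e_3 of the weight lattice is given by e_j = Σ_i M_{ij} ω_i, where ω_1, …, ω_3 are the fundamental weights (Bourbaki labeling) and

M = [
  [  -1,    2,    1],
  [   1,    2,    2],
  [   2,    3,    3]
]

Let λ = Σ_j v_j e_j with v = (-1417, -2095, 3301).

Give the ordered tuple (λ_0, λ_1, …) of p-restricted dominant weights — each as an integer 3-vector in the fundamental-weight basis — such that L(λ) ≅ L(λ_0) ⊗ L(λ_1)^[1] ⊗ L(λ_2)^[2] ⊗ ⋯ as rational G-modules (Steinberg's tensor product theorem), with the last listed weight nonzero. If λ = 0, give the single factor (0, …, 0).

((0, 5, 3), (4, 2, 5), (4, 8, 6))

Change of basis e → ω: c = M·v where v = (-1417, -2095, 3301):
  c_1 = (-1)·(-1417) + (2)·(-2095) + (1)·(3301) = 528
  c_2 = (1)·(-1417) + (2)·(-2095) + (2)·(3301) = 995
  c_3 = (2)·(-1417) + (3)·(-2095) + (3)·(3301) = 784
Base-11 expansion of each c_i:
  c_1 = 528 = 0·11^0 + 4·11^1 + 4·11^2
  c_2 = 995 = 5·11^0 + 2·11^1 + 8·11^2
  c_3 = 784 = 3·11^0 + 5·11^1 + 6·11^2
λ_0 = (0, 5, 3)
λ_1 = (4, 2, 5)
λ_2 = (4, 8, 6)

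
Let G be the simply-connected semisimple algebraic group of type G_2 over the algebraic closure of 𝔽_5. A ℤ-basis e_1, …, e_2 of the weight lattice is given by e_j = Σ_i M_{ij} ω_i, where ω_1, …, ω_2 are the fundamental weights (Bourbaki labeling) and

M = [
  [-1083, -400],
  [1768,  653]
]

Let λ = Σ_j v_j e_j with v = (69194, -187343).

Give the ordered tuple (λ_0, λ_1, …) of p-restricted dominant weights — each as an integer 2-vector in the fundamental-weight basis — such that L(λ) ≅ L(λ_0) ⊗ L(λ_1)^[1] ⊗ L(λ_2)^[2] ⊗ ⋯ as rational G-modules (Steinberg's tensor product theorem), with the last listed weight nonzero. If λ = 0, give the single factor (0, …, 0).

((3, 3), (4, 2), (3, 0))

Converting to the ω-basis (c_i = row i of M dotted with v = (69194, -187343)):
  c_1 = (-1083)·(69194) + (-400)·(-187343) = 98
  c_2 = (1768)·(69194) + (653)·(-187343) = 13
Expand coordinatewise in base 5:
  c_1 = 98 = 3·5^0 + 4·5^1 + 3·5^2
  c_2 = 13 = 3·5^0 + 2·5^1
p-restricted factor λ_0 = (3, 3)
p-restricted factor λ_1 = (4, 2)
p-restricted factor λ_2 = (3, 0)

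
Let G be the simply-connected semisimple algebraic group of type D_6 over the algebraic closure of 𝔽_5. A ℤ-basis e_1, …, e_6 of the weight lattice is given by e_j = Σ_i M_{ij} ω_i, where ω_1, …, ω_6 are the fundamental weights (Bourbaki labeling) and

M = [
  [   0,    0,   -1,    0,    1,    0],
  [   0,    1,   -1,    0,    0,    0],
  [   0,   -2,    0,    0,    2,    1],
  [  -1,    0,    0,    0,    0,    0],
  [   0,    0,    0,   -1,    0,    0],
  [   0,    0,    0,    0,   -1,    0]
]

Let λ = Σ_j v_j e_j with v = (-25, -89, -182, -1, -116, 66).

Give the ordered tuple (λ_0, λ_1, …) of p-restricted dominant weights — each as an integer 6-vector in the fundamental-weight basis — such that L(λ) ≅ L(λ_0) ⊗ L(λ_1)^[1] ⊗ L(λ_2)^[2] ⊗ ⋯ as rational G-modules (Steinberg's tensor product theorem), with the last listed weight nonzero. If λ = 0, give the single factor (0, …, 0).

ω-coordinates c = M·v, v = (-25, -89, -182, -1, -116, 66):
  c_1 = 0*-25 + 0*-89 + -1*-182 + 0*-1 + 1*-116 + 0*66 = 66
  c_2 = 0*-25 + 1*-89 + -1*-182 + 0*-1 + 0*-116 + 0*66 = 93
  c_3 = 0*-25 + -2*-89 + 0*-182 + 0*-1 + 2*-116 + 1*66 = 12
  c_4 = -1*-25 + 0*-89 + 0*-182 + 0*-1 + 0*-116 + 0*66 = 25
  c_5 = 0*-25 + 0*-89 + 0*-182 + -1*-1 + 0*-116 + 0*66 = 1
  c_6 = 0*-25 + 0*-89 + 0*-182 + 0*-1 + -1*-116 + 0*66 = 116
Writing each c_i in base p = 5:
  c_1 = 66 = 1·5^0 + 3·5^1 + 2·5^2
  c_2 = 93 = 3·5^0 + 3·5^1 + 3·5^2
  c_3 = 12 = 2·5^0 + 2·5^1
  c_4 = 25 = 0·5^0 + 0·5^1 + 1·5^2
  c_5 = 1 = 1·5^0
  c_6 = 116 = 1·5^0 + 3·5^1 + 4·5^2
p-restricted factor λ_0 = (1, 3, 2, 0, 1, 1)
p-restricted factor λ_1 = (3, 3, 2, 0, 0, 3)
p-restricted factor λ_2 = (2, 3, 0, 1, 0, 4)

((1, 3, 2, 0, 1, 1), (3, 3, 2, 0, 0, 3), (2, 3, 0, 1, 0, 4))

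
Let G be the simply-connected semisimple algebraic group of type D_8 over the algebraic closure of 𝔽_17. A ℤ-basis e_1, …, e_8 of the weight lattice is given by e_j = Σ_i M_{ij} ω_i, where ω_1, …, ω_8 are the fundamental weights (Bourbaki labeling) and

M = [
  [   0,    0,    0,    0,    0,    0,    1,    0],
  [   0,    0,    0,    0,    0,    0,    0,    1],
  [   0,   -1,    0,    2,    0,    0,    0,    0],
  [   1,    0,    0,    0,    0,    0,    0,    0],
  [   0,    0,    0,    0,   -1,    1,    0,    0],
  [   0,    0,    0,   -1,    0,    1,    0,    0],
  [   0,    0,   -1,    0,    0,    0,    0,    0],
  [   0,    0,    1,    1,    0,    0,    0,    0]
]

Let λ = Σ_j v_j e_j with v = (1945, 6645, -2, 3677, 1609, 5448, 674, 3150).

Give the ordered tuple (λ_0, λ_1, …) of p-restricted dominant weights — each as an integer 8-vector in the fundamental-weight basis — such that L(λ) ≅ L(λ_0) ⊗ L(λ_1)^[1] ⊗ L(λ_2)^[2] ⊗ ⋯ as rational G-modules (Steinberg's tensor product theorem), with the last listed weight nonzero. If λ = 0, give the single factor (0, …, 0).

((11, 5, 12, 7, 14, 3, 2, 3), (5, 15, 7, 12, 4, 2, 0, 12), (2, 10, 2, 6, 13, 6, 0, 12))

Compute c_i = Σ_j M_{ij} v_j with v = (1945, 6645, -2, 3677, 1609, 5448, 674, 3150):
  c_1 = (0)·(1945) + (0)·(6645) + (0)·(-2) + (0)·(3677) + (0)·(1609) + (0)·(5448) + (1)·(674) + (0)·(3150) = 674
  c_2 = (0)·(1945) + (0)·(6645) + (0)·(-2) + (0)·(3677) + (0)·(1609) + (0)·(5448) + (0)·(674) + (1)·(3150) = 3150
  c_3 = (0)·(1945) + (-1)·(6645) + (0)·(-2) + (2)·(3677) + (0)·(1609) + (0)·(5448) + (0)·(674) + (0)·(3150) = 709
  c_4 = (1)·(1945) + (0)·(6645) + (0)·(-2) + (0)·(3677) + (0)·(1609) + (0)·(5448) + (0)·(674) + (0)·(3150) = 1945
  c_5 = (0)·(1945) + (0)·(6645) + (0)·(-2) + (0)·(3677) + (-1)·(1609) + (1)·(5448) + (0)·(674) + (0)·(3150) = 3839
  c_6 = (0)·(1945) + (0)·(6645) + (0)·(-2) + (-1)·(3677) + (0)·(1609) + (1)·(5448) + (0)·(674) + (0)·(3150) = 1771
  c_7 = (0)·(1945) + (0)·(6645) + (-1)·(-2) + (0)·(3677) + (0)·(1609) + (0)·(5448) + (0)·(674) + (0)·(3150) = 2
  c_8 = (0)·(1945) + (0)·(6645) + (1)·(-2) + (1)·(3677) + (0)·(1609) + (0)·(5448) + (0)·(674) + (0)·(3150) = 3675
Writing each c_i in base p = 17:
  c_1 = 674 = 11·17^0 + 5·17^1 + 2·17^2
  c_2 = 3150 = 5·17^0 + 15·17^1 + 10·17^2
  c_3 = 709 = 12·17^0 + 7·17^1 + 2·17^2
  c_4 = 1945 = 7·17^0 + 12·17^1 + 6·17^2
  c_5 = 3839 = 14·17^0 + 4·17^1 + 13·17^2
  c_6 = 1771 = 3·17^0 + 2·17^1 + 6·17^2
  c_7 = 2 = 2·17^0
  c_8 = 3675 = 3·17^0 + 12·17^1 + 12·17^2
Factor λ_0 = (11, 5, 12, 7, 14, 3, 2, 3)
Factor λ_1 = (5, 15, 7, 12, 4, 2, 0, 12)
Factor λ_2 = (2, 10, 2, 6, 13, 6, 0, 12)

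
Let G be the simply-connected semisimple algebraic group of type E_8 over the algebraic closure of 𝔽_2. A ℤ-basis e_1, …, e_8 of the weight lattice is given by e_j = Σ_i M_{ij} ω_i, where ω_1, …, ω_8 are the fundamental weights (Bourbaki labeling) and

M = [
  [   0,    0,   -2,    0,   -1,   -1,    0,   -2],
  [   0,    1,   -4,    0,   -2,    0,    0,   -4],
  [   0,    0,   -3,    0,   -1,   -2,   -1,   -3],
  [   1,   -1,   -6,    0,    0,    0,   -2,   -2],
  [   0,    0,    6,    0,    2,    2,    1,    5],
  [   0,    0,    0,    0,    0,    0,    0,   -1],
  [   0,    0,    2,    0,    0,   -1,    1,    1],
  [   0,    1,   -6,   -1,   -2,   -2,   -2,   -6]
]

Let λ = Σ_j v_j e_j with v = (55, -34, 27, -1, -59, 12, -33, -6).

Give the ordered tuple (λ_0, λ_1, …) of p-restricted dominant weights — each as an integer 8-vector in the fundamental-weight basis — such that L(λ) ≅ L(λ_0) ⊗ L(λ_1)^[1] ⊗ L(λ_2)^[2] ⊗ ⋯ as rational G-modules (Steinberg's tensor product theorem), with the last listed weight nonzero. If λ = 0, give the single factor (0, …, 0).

Change of basis e → ω: c = M·v where v = (55, -34, 27, -1, -59, 12, -33, -6):
  c_1 = 0·55 + (0)·(-34) + (-2)·(27) + (0)·(-1) + (-1)·(-59) + (-1)·(12) + (0)·(-33) + (-2)·(-6) = 5
  c_2 = 0·55 + (1)·(-34) + (-4)·(27) + (0)·(-1) + (-2)·(-59) + 0·12 + (0)·(-33) + (-4)·(-6) = 0
  c_3 = 0·55 + (0)·(-34) + (-3)·(27) + (0)·(-1) + (-1)·(-59) + (-2)·(12) + (-1)·(-33) + (-3)·(-6) = 5
  c_4 = 1·55 + (-1)·(-34) + (-6)·(27) + (0)·(-1) + (0)·(-59) + 0·12 + (-2)·(-33) + (-2)·(-6) = 5
  c_5 = 0·55 + (0)·(-34) + 6·27 + (0)·(-1) + (2)·(-59) + 2·12 + (1)·(-33) + (5)·(-6) = 5
  c_6 = 0·55 + (0)·(-34) + 0·27 + (0)·(-1) + (0)·(-59) + 0·12 + (0)·(-33) + (-1)·(-6) = 6
  c_7 = 0·55 + (0)·(-34) + 2·27 + (0)·(-1) + (0)·(-59) + (-1)·(12) + (1)·(-33) + (1)·(-6) = 3
  c_8 = 0·55 + (1)·(-34) + (-6)·(27) + (-1)·(-1) + (-2)·(-59) + (-2)·(12) + (-2)·(-33) + (-6)·(-6) = 1
p = 2; digits c_i = Σ_j d_{ij}·2^j, 0 ≤ d_{ij} < 2:
  c_1 = 5 = 1·2^0 + 0·2^1 + 1·2^2
  c_2 = 0
  c_3 = 5 = 1·2^0 + 0·2^1 + 1·2^2
  c_4 = 5 = 1·2^0 + 0·2^1 + 1·2^2
  c_5 = 5 = 1·2^0 + 0·2^1 + 1·2^2
  c_6 = 6 = 0·2^0 + 1·2^1 + 1·2^2
  c_7 = 3 = 1·2^0 + 1·2^1
  c_8 = 1 = 1·2^0
Factor λ_0 = (1, 0, 1, 1, 1, 0, 1, 1)
Factor λ_1 = (0, 0, 0, 0, 0, 1, 1, 0)
Factor λ_2 = (1, 0, 1, 1, 1, 1, 0, 0)

((1, 0, 1, 1, 1, 0, 1, 1), (0, 0, 0, 0, 0, 1, 1, 0), (1, 0, 1, 1, 1, 1, 0, 0))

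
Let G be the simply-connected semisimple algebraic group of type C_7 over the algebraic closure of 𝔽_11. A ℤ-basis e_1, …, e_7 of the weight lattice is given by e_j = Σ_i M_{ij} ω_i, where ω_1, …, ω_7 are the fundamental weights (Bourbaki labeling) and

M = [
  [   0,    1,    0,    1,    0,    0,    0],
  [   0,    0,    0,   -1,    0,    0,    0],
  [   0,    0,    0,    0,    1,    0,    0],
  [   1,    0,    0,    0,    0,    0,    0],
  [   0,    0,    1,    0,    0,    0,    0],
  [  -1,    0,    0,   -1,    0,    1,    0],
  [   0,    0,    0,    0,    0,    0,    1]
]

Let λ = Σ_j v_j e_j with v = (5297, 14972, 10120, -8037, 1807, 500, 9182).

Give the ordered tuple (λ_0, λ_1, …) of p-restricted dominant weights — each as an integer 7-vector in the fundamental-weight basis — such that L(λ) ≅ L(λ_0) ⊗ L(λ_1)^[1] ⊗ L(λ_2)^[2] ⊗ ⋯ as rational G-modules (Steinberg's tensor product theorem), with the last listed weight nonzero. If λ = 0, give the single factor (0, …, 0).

ω-coordinates c = M·v, v = (5297, 14972, 10120, -8037, 1807, 500, 9182):
  c_1 = 0*5297 + 1*14972 + 0*10120 + 1*-8037 + 0*1807 + 0*500 + 0*9182 = 6935
  c_2 = 0*5297 + 0*14972 + 0*10120 + -1*-8037 + 0*1807 + 0*500 + 0*9182 = 8037
  c_3 = 0*5297 + 0*14972 + 0*10120 + 0*-8037 + 1*1807 + 0*500 + 0*9182 = 1807
  c_4 = 1*5297 + 0*14972 + 0*10120 + 0*-8037 + 0*1807 + 0*500 + 0*9182 = 5297
  c_5 = 0*5297 + 0*14972 + 1*10120 + 0*-8037 + 0*1807 + 0*500 + 0*9182 = 10120
  c_6 = -1*5297 + 0*14972 + 0*10120 + -1*-8037 + 0*1807 + 1*500 + 0*9182 = 3240
  c_7 = 0*5297 + 0*14972 + 0*10120 + 0*-8037 + 0*1807 + 0*500 + 1*9182 = 9182
Base-11 expansion of each c_i:
  c_1 = 6935 = 5·11^0 + 3·11^1 + 2·11^2 + 5·11^3
  c_2 = 8037 = 7·11^0 + 4·11^1 + 0·11^2 + 6·11^3
  c_3 = 1807 = 3·11^0 + 10·11^1 + 3·11^2 + 1·11^3
  c_4 = 5297 = 6·11^0 + 8·11^1 + 10·11^2 + 3·11^3
  c_5 = 10120 = 0·11^0 + 7·11^1 + 6·11^2 + 7·11^3
  c_6 = 3240 = 6·11^0 + 8·11^1 + 4·11^2 + 2·11^3
  c_7 = 9182 = 8·11^0 + 9·11^1 + 9·11^2 + 6·11^3
Factor λ_0 = (5, 7, 3, 6, 0, 6, 8)
Factor λ_1 = (3, 4, 10, 8, 7, 8, 9)
Factor λ_2 = (2, 0, 3, 10, 6, 4, 9)
Factor λ_3 = (5, 6, 1, 3, 7, 2, 6)

((5, 7, 3, 6, 0, 6, 8), (3, 4, 10, 8, 7, 8, 9), (2, 0, 3, 10, 6, 4, 9), (5, 6, 1, 3, 7, 2, 6))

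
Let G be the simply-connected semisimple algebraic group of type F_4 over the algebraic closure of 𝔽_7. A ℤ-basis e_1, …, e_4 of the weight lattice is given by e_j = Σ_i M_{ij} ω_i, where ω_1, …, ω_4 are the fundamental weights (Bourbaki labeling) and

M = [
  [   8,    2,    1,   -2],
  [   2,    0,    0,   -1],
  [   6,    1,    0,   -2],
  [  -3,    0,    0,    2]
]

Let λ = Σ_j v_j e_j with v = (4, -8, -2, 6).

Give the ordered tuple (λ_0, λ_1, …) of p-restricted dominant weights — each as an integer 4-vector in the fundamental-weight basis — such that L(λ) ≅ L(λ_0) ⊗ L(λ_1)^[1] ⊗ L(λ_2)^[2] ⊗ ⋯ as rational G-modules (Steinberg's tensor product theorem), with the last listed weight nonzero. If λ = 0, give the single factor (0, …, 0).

ω-coordinates c = M·v, v = (4, -8, -2, 6):
  c_1 = (8)·(4) + (2)·(-8) + (1)·(-2) + (-2)·(6) = 2
  c_2 = (2)·(4) + (0)·(-8) + (0)·(-2) + (-1)·(6) = 2
  c_3 = (6)·(4) + (1)·(-8) + (0)·(-2) + (-2)·(6) = 4
  c_4 = (-3)·(4) + (0)·(-8) + (0)·(-2) + (2)·(6) = 0
p = 7; digits c_i = Σ_j d_{ij}·7^j, 0 ≤ d_{ij} < 7:
  c_1 = 2 = 2·7^0
  c_2 = 2 = 2·7^0
  c_3 = 4 = 4·7^0
  c_4 = 0
p-restricted factor λ_0 = (2, 2, 4, 0)

((2, 2, 4, 0),)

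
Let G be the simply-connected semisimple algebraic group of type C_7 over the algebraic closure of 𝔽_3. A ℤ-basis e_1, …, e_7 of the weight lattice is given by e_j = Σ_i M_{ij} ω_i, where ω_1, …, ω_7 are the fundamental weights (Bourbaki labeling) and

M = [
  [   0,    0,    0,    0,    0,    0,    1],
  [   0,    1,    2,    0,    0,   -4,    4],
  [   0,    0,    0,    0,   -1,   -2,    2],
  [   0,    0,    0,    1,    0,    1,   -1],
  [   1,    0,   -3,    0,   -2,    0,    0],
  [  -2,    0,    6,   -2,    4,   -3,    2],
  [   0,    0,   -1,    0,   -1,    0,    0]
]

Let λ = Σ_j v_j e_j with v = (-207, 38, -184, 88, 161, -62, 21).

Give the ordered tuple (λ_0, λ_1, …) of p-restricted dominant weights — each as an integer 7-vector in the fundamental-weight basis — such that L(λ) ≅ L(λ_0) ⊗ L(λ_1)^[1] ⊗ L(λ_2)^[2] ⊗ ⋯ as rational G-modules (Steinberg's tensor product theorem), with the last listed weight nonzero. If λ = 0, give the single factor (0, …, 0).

((0, 2, 2, 2, 2, 0, 2), (1, 0, 1, 1, 1, 2, 1), (2, 0, 0, 0, 2, 0, 2))

In the fundamental-weight basis, λ has coordinates c = M·v (v = (-207, 38, -184, 88, 161, -62, 21)):
  c_1 = (0)·(-207) + 0·38 + (0)·(-184) + 0·88 + 0·161 + (0)·(-62) + 1·21 = 21
  c_2 = (0)·(-207) + 1·38 + (2)·(-184) + 0·88 + 0·161 + (-4)·(-62) + 4·21 = 2
  c_3 = (0)·(-207) + 0·38 + (0)·(-184) + 0·88 + (-1)·(161) + (-2)·(-62) + 2·21 = 5
  c_4 = (0)·(-207) + 0·38 + (0)·(-184) + 1·88 + 0·161 + (1)·(-62) + (-1)·(21) = 5
  c_5 = (1)·(-207) + 0·38 + (-3)·(-184) + 0·88 + (-2)·(161) + (0)·(-62) + 0·21 = 23
  c_6 = (-2)·(-207) + 0·38 + (6)·(-184) + (-2)·(88) + 4·161 + (-3)·(-62) + 2·21 = 6
  c_7 = (0)·(-207) + 0·38 + (-1)·(-184) + 0·88 + (-1)·(161) + (0)·(-62) + 0·21 = 23
p = 3; digits c_i = Σ_j d_{ij}·3^j, 0 ≤ d_{ij} < 3:
  c_1 = 21 = 0·3^0 + 1·3^1 + 2·3^2
  c_2 = 2 = 2·3^0
  c_3 = 5 = 2·3^0 + 1·3^1
  c_4 = 5 = 2·3^0 + 1·3^1
  c_5 = 23 = 2·3^0 + 1·3^1 + 2·3^2
  c_6 = 6 = 0·3^0 + 2·3^1
  c_7 = 23 = 2·3^0 + 1·3^1 + 2·3^2
λ_0 = (0, 2, 2, 2, 2, 0, 2)
λ_1 = (1, 0, 1, 1, 1, 2, 1)
λ_2 = (2, 0, 0, 0, 2, 0, 2)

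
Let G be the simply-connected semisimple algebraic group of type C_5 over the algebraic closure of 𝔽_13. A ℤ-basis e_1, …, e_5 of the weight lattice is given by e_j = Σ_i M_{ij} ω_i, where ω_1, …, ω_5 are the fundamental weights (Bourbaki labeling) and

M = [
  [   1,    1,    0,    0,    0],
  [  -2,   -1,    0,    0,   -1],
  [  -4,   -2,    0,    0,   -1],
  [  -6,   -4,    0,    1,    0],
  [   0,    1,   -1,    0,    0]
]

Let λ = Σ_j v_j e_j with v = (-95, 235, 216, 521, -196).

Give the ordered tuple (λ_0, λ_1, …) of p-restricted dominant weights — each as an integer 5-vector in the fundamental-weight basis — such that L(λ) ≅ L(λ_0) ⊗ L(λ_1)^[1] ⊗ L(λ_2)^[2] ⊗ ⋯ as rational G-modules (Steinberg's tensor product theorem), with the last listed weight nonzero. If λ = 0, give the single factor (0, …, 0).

((10, 8, 2, 8, 6), (10, 11, 8, 11, 1))

Converting to the ω-basis (c_i = row i of M dotted with v = (-95, 235, 216, 521, -196)):
  c_1 = (1)·(-95) + 1·235 + 0·216 + 0·521 + (0)·(-196) = 140
  c_2 = (-2)·(-95) + (-1)·(235) + 0·216 + 0·521 + (-1)·(-196) = 151
  c_3 = (-4)·(-95) + (-2)·(235) + 0·216 + 0·521 + (-1)·(-196) = 106
  c_4 = (-6)·(-95) + (-4)·(235) + 0·216 + 1·521 + (0)·(-196) = 151
  c_5 = (0)·(-95) + 1·235 + (-1)·(216) + 0·521 + (0)·(-196) = 19
Expand coordinatewise in base 13:
  c_1 = 140 = 10·13^0 + 10·13^1
  c_2 = 151 = 8·13^0 + 11·13^1
  c_3 = 106 = 2·13^0 + 8·13^1
  c_4 = 151 = 8·13^0 + 11·13^1
  c_5 = 19 = 6·13^0 + 1·13^1
Factor λ_0 = (10, 8, 2, 8, 6)
Factor λ_1 = (10, 11, 8, 11, 1)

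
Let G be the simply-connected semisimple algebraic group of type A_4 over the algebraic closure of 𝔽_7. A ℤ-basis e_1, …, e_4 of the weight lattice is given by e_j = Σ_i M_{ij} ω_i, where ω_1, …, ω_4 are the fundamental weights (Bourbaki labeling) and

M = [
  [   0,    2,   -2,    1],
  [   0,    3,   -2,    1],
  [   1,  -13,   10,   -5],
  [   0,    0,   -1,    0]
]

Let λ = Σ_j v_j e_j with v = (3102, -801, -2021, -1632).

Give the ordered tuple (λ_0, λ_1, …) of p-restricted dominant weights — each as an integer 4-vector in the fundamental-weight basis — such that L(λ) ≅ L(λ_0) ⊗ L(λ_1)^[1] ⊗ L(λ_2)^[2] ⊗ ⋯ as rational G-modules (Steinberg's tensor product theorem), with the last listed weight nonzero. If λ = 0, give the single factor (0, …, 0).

Compute c_i = Σ_j M_{ij} v_j with v = (3102, -801, -2021, -1632):
  c_1 = 0·3102 + (2)·(-801) + (-2)·(-2021) + (1)·(-1632) = 808
  c_2 = 0·3102 + (3)·(-801) + (-2)·(-2021) + (1)·(-1632) = 7
  c_3 = 1·3102 + (-13)·(-801) + (10)·(-2021) + (-5)·(-1632) = 1465
  c_4 = 0·3102 + (0)·(-801) + (-1)·(-2021) + (0)·(-1632) = 2021
Expand coordinatewise in base 7:
  c_1 = 808 = 3·7^0 + 3·7^1 + 2·7^2 + 2·7^3
  c_2 = 7 = 0·7^0 + 1·7^1
  c_3 = 1465 = 2·7^0 + 6·7^1 + 1·7^2 + 4·7^3
  c_4 = 2021 = 5·7^0 + 1·7^1 + 6·7^2 + 5·7^3
p-restricted factor λ_0 = (3, 0, 2, 5)
p-restricted factor λ_1 = (3, 1, 6, 1)
p-restricted factor λ_2 = (2, 0, 1, 6)
p-restricted factor λ_3 = (2, 0, 4, 5)

((3, 0, 2, 5), (3, 1, 6, 1), (2, 0, 1, 6), (2, 0, 4, 5))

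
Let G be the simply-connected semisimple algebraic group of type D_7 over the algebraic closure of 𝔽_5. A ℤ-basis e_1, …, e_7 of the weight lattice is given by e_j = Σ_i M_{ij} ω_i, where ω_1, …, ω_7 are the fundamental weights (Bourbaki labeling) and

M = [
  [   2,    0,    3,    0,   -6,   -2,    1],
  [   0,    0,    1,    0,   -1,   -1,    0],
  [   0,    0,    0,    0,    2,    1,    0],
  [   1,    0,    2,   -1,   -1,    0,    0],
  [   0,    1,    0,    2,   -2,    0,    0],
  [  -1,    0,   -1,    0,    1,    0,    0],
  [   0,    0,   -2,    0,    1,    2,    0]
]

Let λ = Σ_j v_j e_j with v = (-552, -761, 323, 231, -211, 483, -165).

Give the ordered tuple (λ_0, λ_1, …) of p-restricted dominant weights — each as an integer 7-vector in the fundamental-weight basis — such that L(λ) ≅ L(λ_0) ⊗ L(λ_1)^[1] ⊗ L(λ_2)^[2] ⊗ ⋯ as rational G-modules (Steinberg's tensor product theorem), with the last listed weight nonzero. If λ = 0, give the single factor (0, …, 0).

((0, 1, 1, 4, 3, 3, 4), (0, 0, 2, 4, 4, 3, 1), (0, 2, 2, 2, 4, 0, 4))

Change of basis e → ω: c = M·v where v = (-552, -761, 323, 231, -211, 483, -165):
  c_1 = (2)·(-552) + (0)·(-761) + 3·323 + 0·231 + (-6)·(-211) + (-2)·(483) + (1)·(-165) = 0
  c_2 = (0)·(-552) + (0)·(-761) + 1·323 + 0·231 + (-1)·(-211) + (-1)·(483) + (0)·(-165) = 51
  c_3 = (0)·(-552) + (0)·(-761) + 0·323 + 0·231 + (2)·(-211) + 1·483 + (0)·(-165) = 61
  c_4 = (1)·(-552) + (0)·(-761) + 2·323 + (-1)·(231) + (-1)·(-211) + 0·483 + (0)·(-165) = 74
  c_5 = (0)·(-552) + (1)·(-761) + 0·323 + 2·231 + (-2)·(-211) + 0·483 + (0)·(-165) = 123
  c_6 = (-1)·(-552) + (0)·(-761) + (-1)·(323) + 0·231 + (1)·(-211) + 0·483 + (0)·(-165) = 18
  c_7 = (0)·(-552) + (0)·(-761) + (-2)·(323) + 0·231 + (1)·(-211) + 2·483 + (0)·(-165) = 109
Base-5 expansion of each c_i:
  c_1 = 0
  c_2 = 51 = 1·5^0 + 0·5^1 + 2·5^2
  c_3 = 61 = 1·5^0 + 2·5^1 + 2·5^2
  c_4 = 74 = 4·5^0 + 4·5^1 + 2·5^2
  c_5 = 123 = 3·5^0 + 4·5^1 + 4·5^2
  c_6 = 18 = 3·5^0 + 3·5^1
  c_7 = 109 = 4·5^0 + 1·5^1 + 4·5^2
λ_0 = (0, 1, 1, 4, 3, 3, 4)
λ_1 = (0, 0, 2, 4, 4, 3, 1)
λ_2 = (0, 2, 2, 2, 4, 0, 4)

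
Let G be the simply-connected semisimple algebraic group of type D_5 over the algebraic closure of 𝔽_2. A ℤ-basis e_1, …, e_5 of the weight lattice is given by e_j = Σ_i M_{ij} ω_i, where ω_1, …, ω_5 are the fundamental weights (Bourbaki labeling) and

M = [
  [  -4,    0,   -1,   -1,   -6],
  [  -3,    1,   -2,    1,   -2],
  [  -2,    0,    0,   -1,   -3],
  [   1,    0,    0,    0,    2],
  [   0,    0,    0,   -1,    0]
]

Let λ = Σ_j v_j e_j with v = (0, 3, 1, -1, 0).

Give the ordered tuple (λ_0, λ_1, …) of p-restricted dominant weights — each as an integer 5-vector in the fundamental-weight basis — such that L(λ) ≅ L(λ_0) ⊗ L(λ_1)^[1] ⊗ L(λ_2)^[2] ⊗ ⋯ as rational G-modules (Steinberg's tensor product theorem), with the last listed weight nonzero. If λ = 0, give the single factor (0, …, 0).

Converting to the ω-basis (c_i = row i of M dotted with v = (0, 3, 1, -1, 0)):
  c_1 = (-4)·(0) + (0)·(3) + (-1)·(1) + (-1)·(-1) + (-6)·(0) = 0
  c_2 = (-3)·(0) + (1)·(3) + (-2)·(1) + (1)·(-1) + (-2)·(0) = 0
  c_3 = (-2)·(0) + (0)·(3) + (0)·(1) + (-1)·(-1) + (-3)·(0) = 1
  c_4 = (1)·(0) + (0)·(3) + (0)·(1) + (0)·(-1) + (2)·(0) = 0
  c_5 = (0)·(0) + (0)·(3) + (0)·(1) + (-1)·(-1) + (0)·(0) = 1
p = 2; digits c_i = Σ_j d_{ij}·2^j, 0 ≤ d_{ij} < 2:
  c_1 = 0
  c_2 = 0
  c_3 = 1 = 1·2^0
  c_4 = 0
  c_5 = 1 = 1·2^0
λ_0 = (0, 0, 1, 0, 1)

((0, 0, 1, 0, 1),)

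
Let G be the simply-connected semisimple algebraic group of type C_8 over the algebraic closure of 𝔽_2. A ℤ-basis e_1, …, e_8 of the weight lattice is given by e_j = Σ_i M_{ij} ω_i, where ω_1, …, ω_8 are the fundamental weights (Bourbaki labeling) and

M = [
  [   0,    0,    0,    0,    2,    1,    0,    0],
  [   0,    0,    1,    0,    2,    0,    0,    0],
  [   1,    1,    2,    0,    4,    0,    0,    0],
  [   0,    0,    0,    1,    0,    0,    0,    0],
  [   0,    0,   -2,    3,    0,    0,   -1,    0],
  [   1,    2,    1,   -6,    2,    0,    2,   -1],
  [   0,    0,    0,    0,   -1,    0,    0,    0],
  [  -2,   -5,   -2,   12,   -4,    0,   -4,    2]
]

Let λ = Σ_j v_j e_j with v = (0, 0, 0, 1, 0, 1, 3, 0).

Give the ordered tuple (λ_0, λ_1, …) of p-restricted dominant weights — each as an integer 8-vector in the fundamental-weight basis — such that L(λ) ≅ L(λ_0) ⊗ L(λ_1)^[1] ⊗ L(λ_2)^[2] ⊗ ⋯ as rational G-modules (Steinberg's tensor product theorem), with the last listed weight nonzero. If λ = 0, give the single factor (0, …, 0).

((1, 0, 0, 1, 0, 0, 0, 0),)

Change of basis e → ω: c = M·v where v = (0, 0, 0, 1, 0, 1, 3, 0):
  c_1 = 0*0 + 0*0 + 0*0 + 0*1 + 2*0 + 1*1 + 0*3 + 0*0 = 1
  c_2 = 0*0 + 0*0 + 1*0 + 0*1 + 2*0 + 0*1 + 0*3 + 0*0 = 0
  c_3 = 1*0 + 1*0 + 2*0 + 0*1 + 4*0 + 0*1 + 0*3 + 0*0 = 0
  c_4 = 0*0 + 0*0 + 0*0 + 1*1 + 0*0 + 0*1 + 0*3 + 0*0 = 1
  c_5 = 0*0 + 0*0 + -2*0 + 3*1 + 0*0 + 0*1 + -1*3 + 0*0 = 0
  c_6 = 1*0 + 2*0 + 1*0 + -6*1 + 2*0 + 0*1 + 2*3 + -1*0 = 0
  c_7 = 0*0 + 0*0 + 0*0 + 0*1 + -1*0 + 0*1 + 0*3 + 0*0 = 0
  c_8 = -2*0 + -5*0 + -2*0 + 12*1 + -4*0 + 0*1 + -4*3 + 2*0 = 0
p = 2; digits c_i = Σ_j d_{ij}·2^j, 0 ≤ d_{ij} < 2:
  c_1 = 1 = 1·2^0
  c_2 = 0
  c_3 = 0
  c_4 = 1 = 1·2^0
  c_5 = 0
  c_6 = 0
  c_7 = 0
  c_8 = 0
λ_0 = (1, 0, 0, 1, 0, 0, 0, 0)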